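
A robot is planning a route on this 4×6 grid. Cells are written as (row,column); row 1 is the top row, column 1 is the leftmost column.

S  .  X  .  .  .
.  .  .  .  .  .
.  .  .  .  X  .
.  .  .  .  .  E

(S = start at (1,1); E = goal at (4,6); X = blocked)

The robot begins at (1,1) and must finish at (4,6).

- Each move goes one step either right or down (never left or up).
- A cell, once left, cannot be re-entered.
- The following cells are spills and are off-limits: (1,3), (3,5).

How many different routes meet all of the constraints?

18

A right/down-only route from (1,1) to (4,6) makes exactly 3 down-moves and 5 right-moves in some order.
With no other constraints that would be C(8,3) = 56 routes.
Subtract routes through each blocked cell (inclusion–exclusion for overlaps): − through (1,3): 20 − through (3,5): 30 + through (1,3)&(3,5): 12 → 18.
That gives 18 routes.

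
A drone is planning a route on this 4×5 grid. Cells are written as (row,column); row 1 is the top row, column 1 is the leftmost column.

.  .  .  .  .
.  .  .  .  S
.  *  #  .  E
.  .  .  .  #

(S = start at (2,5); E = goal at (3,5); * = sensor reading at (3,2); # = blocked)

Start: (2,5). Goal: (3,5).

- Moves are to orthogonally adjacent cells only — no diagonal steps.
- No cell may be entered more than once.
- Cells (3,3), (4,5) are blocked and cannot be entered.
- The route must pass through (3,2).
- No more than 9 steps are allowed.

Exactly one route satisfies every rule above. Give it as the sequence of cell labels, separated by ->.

(2,5) -> (2,4) -> (2,3) -> (2,2) -> (3,2) -> (4,2) -> (4,3) -> (4,4) -> (3,4) -> (3,5)

The 9-move cap with required stops at (3,2) leaves no slack for detours.
Route from (2,5): left 3 to (2,2), down 2 to (4,2), right 2 to (4,4), up 1 to (3,4), right 1 to (3,5) — 9 moves in all.
Check: all required cells visited; 9 ≤ 9 moves.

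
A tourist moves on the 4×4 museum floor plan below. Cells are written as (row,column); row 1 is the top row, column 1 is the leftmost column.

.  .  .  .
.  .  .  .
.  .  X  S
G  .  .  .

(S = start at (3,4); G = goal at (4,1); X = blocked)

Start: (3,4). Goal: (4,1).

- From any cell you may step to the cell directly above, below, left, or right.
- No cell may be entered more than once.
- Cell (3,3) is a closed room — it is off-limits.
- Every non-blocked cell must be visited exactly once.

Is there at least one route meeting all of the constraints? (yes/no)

yes

One route that works: (3,4) → (4,4) → (4,3) → (4,2) → (3,2) → (2,2) → (2,3) → (2,4) → (1,4) → (1,3) → (1,2) → (1,1) → (2,1) → (3,1) → (4,1).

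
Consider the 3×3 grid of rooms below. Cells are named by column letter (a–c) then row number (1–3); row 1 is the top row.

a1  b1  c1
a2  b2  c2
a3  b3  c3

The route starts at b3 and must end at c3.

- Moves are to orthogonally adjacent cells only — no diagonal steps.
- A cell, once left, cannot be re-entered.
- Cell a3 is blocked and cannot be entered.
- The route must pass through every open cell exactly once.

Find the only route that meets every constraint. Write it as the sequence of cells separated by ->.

Need to visit all 8 open cells exactly once, starting at b3 and ending at c3.
Route from b3: up to b2, left to a2, up to a1, 2× right (reaching c1), 2× down (reaching c3) — 7 moves in all.
Check: all 8 open cells covered.

b3 -> b2 -> a2 -> a1 -> b1 -> c1 -> c2 -> c3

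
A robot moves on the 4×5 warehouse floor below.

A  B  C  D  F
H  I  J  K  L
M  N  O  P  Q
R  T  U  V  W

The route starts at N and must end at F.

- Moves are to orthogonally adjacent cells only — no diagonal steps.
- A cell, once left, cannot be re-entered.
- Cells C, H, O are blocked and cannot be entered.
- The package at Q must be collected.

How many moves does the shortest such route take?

7

Any route passes through Q somewhere between N and F. Summing Manhattan distances along the two legs (N → Q → F) gives a lower bound of 3 + 2 = 5 moves.
That bound ignores the blocked cells. Measuring each leg by the fewest moves that actually steer around them (N→Q: 5; Q→F: 2) raises the lower bound to 7.
A route of 7 moves exists: N → I → J → K → P → Q → L → F.
Since 7 matches that lower bound, it is optimal.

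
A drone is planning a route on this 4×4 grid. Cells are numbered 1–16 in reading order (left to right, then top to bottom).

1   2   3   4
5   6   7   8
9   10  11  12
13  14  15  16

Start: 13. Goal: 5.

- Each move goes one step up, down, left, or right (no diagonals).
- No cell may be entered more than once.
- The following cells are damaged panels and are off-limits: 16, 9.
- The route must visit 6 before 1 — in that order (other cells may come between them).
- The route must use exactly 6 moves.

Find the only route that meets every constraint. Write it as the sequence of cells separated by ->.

The waypoints must appear in the order 6, 1, with no cell reused.
Route from 13: right to 14, 3× up (reaching 2), left to 1, down to 5 — 6 moves in all.
Check: order respected (6 at step 3, 1 at step 5); 6 moves as required.

13 -> 14 -> 10 -> 6 -> 2 -> 1 -> 5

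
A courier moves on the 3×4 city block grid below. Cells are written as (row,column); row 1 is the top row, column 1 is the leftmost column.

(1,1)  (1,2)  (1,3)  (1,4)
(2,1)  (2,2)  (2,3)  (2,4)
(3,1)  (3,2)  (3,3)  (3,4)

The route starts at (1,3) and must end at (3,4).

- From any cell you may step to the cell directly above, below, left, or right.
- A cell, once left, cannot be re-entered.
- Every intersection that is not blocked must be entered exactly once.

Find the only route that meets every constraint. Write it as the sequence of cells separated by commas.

Need to visit all 12 open cells exactly once, starting at (1,3) and ending at (3,4).
Cell (1,4) has only two open neighbours ((2,4) and (1,3)), so the path must pass straight through it: one of those is the cell it's entered from and the other is where it exits.
Route from (1,3): right to (1,4), down to (2,4), 2× left (reaching (2,2)), up to (1,2), left to (1,1), 2× down (reaching (3,1)), 3× right (reaching (3,4)) — 11 moves in all.
Check: all 12 open cells covered.

(1,3), (1,4), (2,4), (2,3), (2,2), (1,2), (1,1), (2,1), (3,1), (3,2), (3,3), (3,4)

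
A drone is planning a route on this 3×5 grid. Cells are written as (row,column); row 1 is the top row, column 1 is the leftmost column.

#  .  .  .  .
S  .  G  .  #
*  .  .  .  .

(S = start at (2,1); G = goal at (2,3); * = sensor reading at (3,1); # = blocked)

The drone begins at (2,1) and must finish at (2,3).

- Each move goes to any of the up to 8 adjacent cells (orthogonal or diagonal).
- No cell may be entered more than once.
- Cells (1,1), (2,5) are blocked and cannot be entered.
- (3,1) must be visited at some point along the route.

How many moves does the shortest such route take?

Any route passes through (3,1) somewhere between (2,1) and (2,3). Summing Chebyshev distances along the two legs ((2,1) → (3,1) → (2,3)) gives a lower bound of 1 + 2 = 3 moves.
A route of 3 moves achieves this: (2,1) → (3,1) → (2,2) → (2,3).
Since 3 matches the lower bound, it is optimal.

3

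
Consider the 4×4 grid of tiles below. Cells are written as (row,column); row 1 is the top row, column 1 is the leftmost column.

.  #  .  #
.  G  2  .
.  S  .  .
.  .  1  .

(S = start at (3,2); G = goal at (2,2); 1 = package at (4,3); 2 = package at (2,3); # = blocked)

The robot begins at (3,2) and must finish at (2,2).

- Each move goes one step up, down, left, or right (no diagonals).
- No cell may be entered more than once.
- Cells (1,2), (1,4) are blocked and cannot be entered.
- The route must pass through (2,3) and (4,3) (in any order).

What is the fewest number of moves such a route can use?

5

Any route passes through (2,3) and (4,3) in some order between (3,2) and (2,2). Summing Manhattan distances along each leg and taking the cheapest ordering ((3,2) → (4,3) → (2,3) → (2,2)) gives a lower bound of 2 + 2 + 1 = 5 moves.
A route of 5 moves achieves this: (3,2) → (4,2) → (4,3) → (3,3) → (2,3) → (2,2).
Since 5 matches the lower bound, it is optimal.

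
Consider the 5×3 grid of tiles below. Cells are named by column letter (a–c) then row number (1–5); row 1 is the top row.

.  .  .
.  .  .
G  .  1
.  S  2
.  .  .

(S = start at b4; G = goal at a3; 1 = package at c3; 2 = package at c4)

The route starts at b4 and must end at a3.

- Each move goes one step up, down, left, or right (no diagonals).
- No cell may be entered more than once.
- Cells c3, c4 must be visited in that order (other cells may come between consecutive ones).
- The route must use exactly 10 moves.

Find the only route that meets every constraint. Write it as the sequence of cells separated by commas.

b4, b3, b2, c2, c3, c4, c5, b5, a5, a4, a3

The waypoints must appear in the order c3, c4, with no cell reused.
Route from b4: 2× up (reaching b2), right to c2, 3× down (reaching c5), 2× left (reaching a5), 2× up (reaching a3) — 10 moves in all.
Check: order respected (1 at step 4, 2 at step 5); 10 moves as required.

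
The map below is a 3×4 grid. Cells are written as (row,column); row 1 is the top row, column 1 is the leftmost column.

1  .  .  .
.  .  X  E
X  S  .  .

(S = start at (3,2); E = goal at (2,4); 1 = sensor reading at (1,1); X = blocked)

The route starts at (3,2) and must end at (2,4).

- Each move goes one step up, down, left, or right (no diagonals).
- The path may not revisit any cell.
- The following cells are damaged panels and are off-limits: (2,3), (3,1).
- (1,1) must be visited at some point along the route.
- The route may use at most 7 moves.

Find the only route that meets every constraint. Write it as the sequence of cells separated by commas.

(3,2), (2,2), (2,1), (1,1), (1,2), (1,3), (1,4), (2,4)

The budget equals the shortest possible length, so every move has to be on a shortest route through the required cells.
Route from (3,2): up to (2,2), left to (2,1), up to (1,1), 3× right (reaching (1,4)), down to (2,4) — 7 moves in all.
Check: all required cells visited; 7 ≤ 7 moves.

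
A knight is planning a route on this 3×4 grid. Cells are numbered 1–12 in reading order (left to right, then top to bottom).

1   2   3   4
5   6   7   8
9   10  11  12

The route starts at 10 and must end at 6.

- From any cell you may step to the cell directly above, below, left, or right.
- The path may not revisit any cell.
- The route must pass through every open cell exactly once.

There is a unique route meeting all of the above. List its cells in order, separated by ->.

Need to visit all 12 open cells exactly once, starting at 10 and ending at 6.
Route from 10: left to 9, 2× up (reaching 1), 3× right (reaching 4), 2× down (reaching 12), left to 11, up to 7, left to 6 — 11 moves in all.
Check: all 12 open cells covered.

10 -> 9 -> 5 -> 1 -> 2 -> 3 -> 4 -> 8 -> 12 -> 11 -> 7 -> 6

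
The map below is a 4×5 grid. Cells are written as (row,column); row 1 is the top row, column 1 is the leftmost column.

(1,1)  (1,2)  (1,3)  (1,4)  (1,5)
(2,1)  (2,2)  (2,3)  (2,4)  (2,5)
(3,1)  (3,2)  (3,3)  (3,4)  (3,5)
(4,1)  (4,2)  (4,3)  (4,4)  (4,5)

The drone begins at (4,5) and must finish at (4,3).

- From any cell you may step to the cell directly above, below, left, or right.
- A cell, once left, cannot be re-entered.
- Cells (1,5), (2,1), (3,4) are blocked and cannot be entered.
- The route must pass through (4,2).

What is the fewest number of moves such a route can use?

Any route passes through (4,2) somewhere between (4,5) and (4,3). Summing Manhattan distances along the two legs ((4,5) → (4,2) → (4,3)) gives a lower bound of 3 + 1 = 4 moves.
The shortest route satisfying every rule uses 8 moves: (4,5) → (3,5) → (2,5) → (2,4) → (2,3) → (3,3) → (3,2) → (4,2) → (4,3).
The bound of 4 isn't tight here; checking systematically, no route of length 4 through 7 satisfies every constraint (on a 4-connected grid the length of any start-to-goal walk has the same parity as the Manhattan bound, so only lengths 4, 6, 8, … need checking), so 8 is the minimum.

8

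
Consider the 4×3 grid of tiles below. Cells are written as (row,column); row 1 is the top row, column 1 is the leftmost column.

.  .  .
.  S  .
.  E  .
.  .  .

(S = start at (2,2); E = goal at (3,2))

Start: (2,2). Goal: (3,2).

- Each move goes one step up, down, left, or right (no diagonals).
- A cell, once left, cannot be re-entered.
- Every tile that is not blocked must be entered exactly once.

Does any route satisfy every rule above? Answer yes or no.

yes

One route that works: (2,2) → (2,1) → (1,1) → (1,2) → (1,3) → (2,3) → (3,3) → (4,3) → (4,2) → (4,1) → (3,1) → (3,2).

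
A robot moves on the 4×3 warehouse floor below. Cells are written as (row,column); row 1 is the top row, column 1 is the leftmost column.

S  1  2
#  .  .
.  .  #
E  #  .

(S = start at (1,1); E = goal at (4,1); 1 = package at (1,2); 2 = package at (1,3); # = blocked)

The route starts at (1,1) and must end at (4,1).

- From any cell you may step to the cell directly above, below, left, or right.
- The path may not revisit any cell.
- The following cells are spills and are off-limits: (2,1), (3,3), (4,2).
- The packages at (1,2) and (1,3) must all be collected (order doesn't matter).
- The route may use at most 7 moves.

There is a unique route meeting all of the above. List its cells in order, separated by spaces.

Any route must reach (1,2) and (1,3) and still end at (4,1) within 7 moves, so the order of the required stops is forced.
Route from (1,1): right 2 to (1,3), down 1 to (2,3), left 1 to (2,2), down 1 to (3,2), left 1 to (3,1), down 1 to (4,1) — 7 moves in all.
Check: all required cells visited; 7 ≤ 7 moves.

(1,1) (1,2) (1,3) (2,3) (2,2) (3,2) (3,1) (4,1)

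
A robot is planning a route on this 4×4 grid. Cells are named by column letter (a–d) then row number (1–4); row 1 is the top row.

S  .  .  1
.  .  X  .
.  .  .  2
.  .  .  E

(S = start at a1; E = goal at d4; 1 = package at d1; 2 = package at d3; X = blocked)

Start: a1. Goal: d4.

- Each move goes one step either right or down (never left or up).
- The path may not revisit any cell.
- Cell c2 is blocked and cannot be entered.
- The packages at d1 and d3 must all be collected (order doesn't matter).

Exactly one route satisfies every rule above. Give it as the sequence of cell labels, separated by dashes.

a1 - b1 - c1 - d1 - d2 - d3 - d4

Moves only go right or down, so the column and row indices never decrease.
Route from a1: right 3 to d1, down 3 to d4 — 6 moves in all.
Check: all required cells visited.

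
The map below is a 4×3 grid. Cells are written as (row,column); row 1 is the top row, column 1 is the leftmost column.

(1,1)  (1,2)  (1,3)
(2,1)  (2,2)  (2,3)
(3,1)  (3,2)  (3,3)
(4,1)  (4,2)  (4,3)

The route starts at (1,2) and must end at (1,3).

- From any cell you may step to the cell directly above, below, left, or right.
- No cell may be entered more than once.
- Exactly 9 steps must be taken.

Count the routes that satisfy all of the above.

Need simple routes of exactly 9 moves from (1,2) to (1,3) (Manhattan distance 1, so 4 moves are spent on a detour and 4 undoing it).
Branch systematically from the start, pruning whenever the remaining move budget drops below the Manhattan distance to (1,3) or differs from it in parity. Grouping the completions by first move — via (2,2): 4; via (1,1): 5 (no valid completion starts via (1,3)) — and summing: 4 + 5 = 9.
That gives 9 routes.

9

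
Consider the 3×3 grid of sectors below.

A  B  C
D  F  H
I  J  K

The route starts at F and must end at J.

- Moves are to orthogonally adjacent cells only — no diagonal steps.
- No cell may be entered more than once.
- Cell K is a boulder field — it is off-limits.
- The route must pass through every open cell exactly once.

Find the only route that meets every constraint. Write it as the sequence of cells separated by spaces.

F H C B A D I J

Need to visit all 8 open cells exactly once, starting at F and ending at J.
Cell C has only two open neighbours (H and B), so the path must pass straight through it: one of those is the cell it's entered from and the other is where it exits.
Route from F: right 1 to H, up 1 to C, left 2 to A, down 2 to I, right 1 to J — 7 moves in all.
Check: all 8 open cells covered.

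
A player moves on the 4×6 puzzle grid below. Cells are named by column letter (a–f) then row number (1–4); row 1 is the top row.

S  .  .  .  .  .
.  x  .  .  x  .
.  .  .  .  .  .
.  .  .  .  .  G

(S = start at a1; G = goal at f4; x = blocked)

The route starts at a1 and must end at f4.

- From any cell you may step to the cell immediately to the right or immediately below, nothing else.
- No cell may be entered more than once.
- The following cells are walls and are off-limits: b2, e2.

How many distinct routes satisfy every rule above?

17

A right/down-only route from a1 to f4 makes exactly 3 down-moves and 5 right-moves in some order.
With no other constraints that would be C(8,3) = 56 routes.
Subtract routes through each blocked cell (inclusion–exclusion for overlaps): − through b2: 30 − through e2: 15 + through b2&e2: 6 → 17.
That gives 17 routes.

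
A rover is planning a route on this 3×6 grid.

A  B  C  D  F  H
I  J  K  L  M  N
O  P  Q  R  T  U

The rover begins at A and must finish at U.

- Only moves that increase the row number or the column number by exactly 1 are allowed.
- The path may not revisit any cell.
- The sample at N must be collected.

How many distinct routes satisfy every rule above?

A right/down-only route from A to U makes exactly 2 down-moves and 5 right-moves in some order.
With no other constraints that would be C(7,2) = 21 routes.
Split at N and multiply the segment counts: A→N: 6; N→U: 1; product = 6.
That gives 6 routes.

6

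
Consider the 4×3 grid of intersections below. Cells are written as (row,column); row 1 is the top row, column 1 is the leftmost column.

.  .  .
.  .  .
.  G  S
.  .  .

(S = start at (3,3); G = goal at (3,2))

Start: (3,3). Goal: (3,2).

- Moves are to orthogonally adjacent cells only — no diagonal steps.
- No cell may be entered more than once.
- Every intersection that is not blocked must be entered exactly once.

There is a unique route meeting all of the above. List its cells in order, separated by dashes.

Need to visit all 12 open cells exactly once, starting at (3,3) and ending at (3,2).
Cell (1,1) has only two open neighbours ((2,1) and (1,2)), so the path must pass straight through it: one of those is the cell it's entered from and the other is where it exits.
Route from (3,3): down to (4,3), 2× left (reaching (4,1)), 3× up (reaching (1,1)), 2× right (reaching (1,3)), down to (2,3), left to (2,2), down to (3,2) — 11 moves in all.
Check: all 12 open cells covered.

(3,3) - (4,3) - (4,2) - (4,1) - (3,1) - (2,1) - (1,1) - (1,2) - (1,3) - (2,3) - (2,2) - (3,2)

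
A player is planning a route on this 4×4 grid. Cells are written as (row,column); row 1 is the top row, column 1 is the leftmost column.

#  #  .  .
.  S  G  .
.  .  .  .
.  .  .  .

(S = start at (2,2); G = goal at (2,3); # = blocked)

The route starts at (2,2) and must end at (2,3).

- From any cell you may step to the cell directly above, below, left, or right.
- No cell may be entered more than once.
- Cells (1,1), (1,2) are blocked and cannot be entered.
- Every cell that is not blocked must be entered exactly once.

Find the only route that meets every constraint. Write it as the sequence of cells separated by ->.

Need to visit all 14 open cells exactly once, starting at (2,2) and ending at (2,3).
Cell (1,3) has only two open neighbours ((2,3) and (1,4)), so the path must pass straight through it: one of those is the cell it's entered from and the other is where it exits.
Route from (2,2): left 1 to (2,1), down 2 to (4,1), right 1 to (4,2), up 1 to (3,2), right 1 to (3,3), down 1 to (4,3), right 1 to (4,4), up 3 to (1,4), left 1 to (1,3), down 1 to (2,3) — 13 moves in all.
Check: all 14 open cells covered.

(2,2) -> (2,1) -> (3,1) -> (4,1) -> (4,2) -> (3,2) -> (3,3) -> (4,3) -> (4,4) -> (3,4) -> (2,4) -> (1,4) -> (1,3) -> (2,3)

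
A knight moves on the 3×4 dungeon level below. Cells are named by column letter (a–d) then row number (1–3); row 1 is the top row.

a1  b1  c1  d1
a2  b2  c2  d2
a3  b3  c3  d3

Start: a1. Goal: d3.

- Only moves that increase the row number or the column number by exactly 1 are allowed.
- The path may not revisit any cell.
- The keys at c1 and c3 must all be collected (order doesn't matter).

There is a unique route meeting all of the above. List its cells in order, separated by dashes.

Moves only go right or down, so the column and row indices never decrease.
Route from a1: 2× right (reaching c1), 2× down (reaching c3), right to d3 — 5 moves in all.
Check: all required cells visited.

a1 - b1 - c1 - c2 - c3 - d3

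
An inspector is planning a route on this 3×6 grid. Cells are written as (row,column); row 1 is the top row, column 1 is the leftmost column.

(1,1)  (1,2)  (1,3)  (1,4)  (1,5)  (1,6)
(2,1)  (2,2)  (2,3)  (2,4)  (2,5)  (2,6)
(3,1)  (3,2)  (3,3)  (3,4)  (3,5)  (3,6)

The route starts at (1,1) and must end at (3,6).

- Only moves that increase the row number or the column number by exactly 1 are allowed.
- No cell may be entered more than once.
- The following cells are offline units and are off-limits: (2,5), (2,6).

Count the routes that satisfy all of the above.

A right/down-only route from (1,1) to (3,6) makes exactly 2 down-moves and 5 right-moves in some order.
With no other constraints that would be C(7,2) = 21 routes.
Subtract routes through each blocked cell (inclusion–exclusion for overlaps): − through (2,5): 10 − through (2,6): 6 + through (2,5)&(2,6): 5 → 10.
That gives 10 routes.

10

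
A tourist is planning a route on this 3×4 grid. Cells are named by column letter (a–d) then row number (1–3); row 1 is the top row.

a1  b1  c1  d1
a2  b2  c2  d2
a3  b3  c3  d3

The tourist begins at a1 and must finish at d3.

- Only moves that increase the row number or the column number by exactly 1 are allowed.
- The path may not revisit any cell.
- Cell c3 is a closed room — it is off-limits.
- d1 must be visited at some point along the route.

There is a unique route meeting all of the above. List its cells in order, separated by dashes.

Moves only go right or down, so the column and row indices never decrease.
Route from a1: 3× right (reaching d1), 2× down (reaching d3) — 5 moves in all.
Check: all required cells visited.

a1 - b1 - c1 - d1 - d2 - d3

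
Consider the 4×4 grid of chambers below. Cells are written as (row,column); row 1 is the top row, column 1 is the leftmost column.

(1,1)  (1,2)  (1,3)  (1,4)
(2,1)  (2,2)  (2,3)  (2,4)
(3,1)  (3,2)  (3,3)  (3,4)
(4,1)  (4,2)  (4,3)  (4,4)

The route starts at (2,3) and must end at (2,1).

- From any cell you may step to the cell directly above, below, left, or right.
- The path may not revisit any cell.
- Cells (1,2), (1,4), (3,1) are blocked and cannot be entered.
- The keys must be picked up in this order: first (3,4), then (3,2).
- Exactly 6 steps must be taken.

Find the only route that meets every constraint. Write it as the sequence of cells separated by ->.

The waypoints must appear in the order (3,4), (3,2), with no cell reused.
Route from (2,3): right to (2,4), down to (3,4), 2× left (reaching (3,2)), up to (2,2), left to (2,1) — 6 moves in all.
Check: order respected ((3,4) at step 2, (3,2) at step 4); 6 moves as required.

(2,3) -> (2,4) -> (3,4) -> (3,3) -> (3,2) -> (2,2) -> (2,1)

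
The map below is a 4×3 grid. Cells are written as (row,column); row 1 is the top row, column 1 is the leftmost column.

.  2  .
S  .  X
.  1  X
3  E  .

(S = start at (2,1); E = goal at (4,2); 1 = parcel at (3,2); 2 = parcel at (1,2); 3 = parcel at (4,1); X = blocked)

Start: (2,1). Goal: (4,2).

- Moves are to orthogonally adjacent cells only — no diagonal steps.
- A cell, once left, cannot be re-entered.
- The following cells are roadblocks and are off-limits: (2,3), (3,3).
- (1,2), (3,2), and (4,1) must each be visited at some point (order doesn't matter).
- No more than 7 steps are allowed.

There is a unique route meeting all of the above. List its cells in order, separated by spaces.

The 7-move cap with required stops at (1,2), (3,2), (4,1) leaves no slack for detours.
Route from (2,1): up to (1,1), right to (1,2), 2× down (reaching (3,2)), left to (3,1), down to (4,1), right to (4,2) — 7 moves in all.
Check: all required cells visited; 7 ≤ 7 moves.

(2,1) (1,1) (1,2) (2,2) (3,2) (3,1) (4,1) (4,2)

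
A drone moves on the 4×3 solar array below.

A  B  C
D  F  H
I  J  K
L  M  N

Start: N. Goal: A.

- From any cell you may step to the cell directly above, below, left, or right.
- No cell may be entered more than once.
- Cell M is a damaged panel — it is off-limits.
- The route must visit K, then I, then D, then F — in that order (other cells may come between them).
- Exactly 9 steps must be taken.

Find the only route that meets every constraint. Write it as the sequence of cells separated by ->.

N -> K -> J -> I -> D -> F -> H -> C -> B -> A

The waypoints must appear in the order K, I, D, F, with no cell reused.
Route from N: up to K, 2× left (reaching I), up to D, 2× right (reaching H), up to C, 2× left (reaching A) — 9 moves in all.
Check: order respected (K at step 1, I at step 3, D at step 4, F at step 5); 9 moves as required.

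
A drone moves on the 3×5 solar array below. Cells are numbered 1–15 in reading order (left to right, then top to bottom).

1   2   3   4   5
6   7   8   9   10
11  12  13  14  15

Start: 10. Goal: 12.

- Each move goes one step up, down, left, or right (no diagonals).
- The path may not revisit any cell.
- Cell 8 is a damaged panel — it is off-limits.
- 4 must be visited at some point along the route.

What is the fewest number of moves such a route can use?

Any route passes through 4 somewhere between 10 and 12. Summing Manhattan distances along the two legs (10 → 4 → 12) gives a lower bound of 2 + 4 = 6 moves.
A route of 6 moves achieves this: 10 → 5 → 4 → 9 → 14 → 13 → 12.
Since 6 matches the lower bound, it is optimal.

6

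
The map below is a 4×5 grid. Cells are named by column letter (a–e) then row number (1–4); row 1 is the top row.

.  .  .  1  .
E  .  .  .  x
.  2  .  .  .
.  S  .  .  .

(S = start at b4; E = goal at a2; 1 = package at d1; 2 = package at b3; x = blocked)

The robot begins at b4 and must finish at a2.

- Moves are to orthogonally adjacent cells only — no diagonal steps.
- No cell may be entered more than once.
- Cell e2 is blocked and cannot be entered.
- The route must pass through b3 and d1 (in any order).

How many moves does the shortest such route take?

Any route passes through b3 and d1 in some order between b4 and a2. Summing Manhattan distances along each leg and taking the cheapest ordering (b4 → b3 → d1 → a2) gives a lower bound of 1 + 4 + 4 = 9 moves.
A route of 9 moves achieves this: b4 → b3 → b2 → c2 → d2 → d1 → c1 → b1 → a1 → a2.
Since 9 matches the lower bound, it is optimal.

9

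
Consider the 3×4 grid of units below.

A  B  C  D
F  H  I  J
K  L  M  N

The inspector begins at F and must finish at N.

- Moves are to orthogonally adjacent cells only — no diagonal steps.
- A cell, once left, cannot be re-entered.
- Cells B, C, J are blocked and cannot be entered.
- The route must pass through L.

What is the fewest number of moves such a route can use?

Any route passes through L somewhere between F and N. Summing Manhattan distances along the two legs (F → L → N) gives a lower bound of 2 + 2 = 4 moves.
A route of 4 moves achieves this: F → K → L → M → N.
Since 4 matches the lower bound, it is optimal.

4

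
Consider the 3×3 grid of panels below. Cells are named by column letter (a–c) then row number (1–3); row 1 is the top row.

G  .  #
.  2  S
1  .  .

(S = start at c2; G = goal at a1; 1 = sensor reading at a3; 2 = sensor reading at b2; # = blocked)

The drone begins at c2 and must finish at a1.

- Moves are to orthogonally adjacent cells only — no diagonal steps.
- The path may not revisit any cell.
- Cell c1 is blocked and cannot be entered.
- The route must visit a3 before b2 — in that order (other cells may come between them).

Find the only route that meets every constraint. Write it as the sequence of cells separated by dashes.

The waypoints must appear in the order a3, b2, with no cell reused.
Route from c2: down 1 to c3, left 2 to a3, up 1 to a2, right 1 to b2, up 1 to b1, left 1 to a1 — 7 moves in all.
Check: order respected (1 at step 3, 2 at step 5).

c2 - c3 - b3 - a3 - a2 - b2 - b1 - a1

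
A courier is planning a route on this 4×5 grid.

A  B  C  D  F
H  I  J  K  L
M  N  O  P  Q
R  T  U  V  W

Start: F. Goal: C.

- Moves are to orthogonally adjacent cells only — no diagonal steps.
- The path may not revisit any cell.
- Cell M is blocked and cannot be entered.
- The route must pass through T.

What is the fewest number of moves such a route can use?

Any route passes through T somewhere between F and C. Summing Manhattan distances along the two legs (F → T → C) gives a lower bound of 6 + 4 = 10 moves.
A route of 10 moves achieves this: F → L → Q → W → V → U → T → N → I → B → C.
Since 10 matches the lower bound, it is optimal.

10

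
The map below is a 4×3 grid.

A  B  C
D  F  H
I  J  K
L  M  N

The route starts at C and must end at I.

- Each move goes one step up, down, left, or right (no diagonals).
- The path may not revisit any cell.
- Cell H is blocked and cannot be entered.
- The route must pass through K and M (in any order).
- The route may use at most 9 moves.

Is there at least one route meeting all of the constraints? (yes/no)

One route that works: C → B → F → J → K → N → M → L → I.

yes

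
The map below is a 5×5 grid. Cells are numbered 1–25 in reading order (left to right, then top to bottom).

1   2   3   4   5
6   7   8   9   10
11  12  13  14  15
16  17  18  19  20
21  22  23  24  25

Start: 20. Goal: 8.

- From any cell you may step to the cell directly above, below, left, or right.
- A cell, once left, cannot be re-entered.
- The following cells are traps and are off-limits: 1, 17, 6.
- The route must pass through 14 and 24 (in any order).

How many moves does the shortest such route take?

6

Any route passes through 14 and 24 in some order between 20 and 8. Summing Manhattan distances along each leg and taking the cheapest ordering (20 → 24 → 14 → 8) gives a lower bound of 2 + 2 + 2 = 6 moves.
A route of 6 moves achieves this: 20 → 25 → 24 → 19 → 14 → 9 → 8.
Since 6 matches the lower bound, it is optimal.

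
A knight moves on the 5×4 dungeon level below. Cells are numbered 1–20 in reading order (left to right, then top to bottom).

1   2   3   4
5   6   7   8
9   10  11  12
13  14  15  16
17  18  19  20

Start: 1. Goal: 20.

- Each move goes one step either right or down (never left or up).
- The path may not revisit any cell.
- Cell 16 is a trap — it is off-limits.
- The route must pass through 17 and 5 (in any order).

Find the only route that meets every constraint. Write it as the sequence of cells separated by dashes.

Moves only go right or down, so the column and row indices never decrease.
Route from 1: down 4 to 17, right 3 to 20 — 7 moves in all.
Check: all required cells visited.

1 - 5 - 9 - 13 - 17 - 18 - 19 - 20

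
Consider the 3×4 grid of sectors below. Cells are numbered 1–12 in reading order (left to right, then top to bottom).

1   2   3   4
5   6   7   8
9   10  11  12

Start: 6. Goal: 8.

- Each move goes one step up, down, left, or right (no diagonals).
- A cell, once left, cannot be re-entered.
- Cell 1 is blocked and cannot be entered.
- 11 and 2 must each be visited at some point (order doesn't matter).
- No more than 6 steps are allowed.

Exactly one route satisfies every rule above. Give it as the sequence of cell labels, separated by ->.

6 -> 2 -> 3 -> 7 -> 11 -> 12 -> 8

Any route must reach 11 and 2 and still end at 8 within 6 moves, so the order of the required stops is forced.
Route from 6: up to 2, right to 3, 2× down (reaching 11), right to 12, up to 8 — 6 moves in all.
Check: all required cells visited; 6 ≤ 6 moves.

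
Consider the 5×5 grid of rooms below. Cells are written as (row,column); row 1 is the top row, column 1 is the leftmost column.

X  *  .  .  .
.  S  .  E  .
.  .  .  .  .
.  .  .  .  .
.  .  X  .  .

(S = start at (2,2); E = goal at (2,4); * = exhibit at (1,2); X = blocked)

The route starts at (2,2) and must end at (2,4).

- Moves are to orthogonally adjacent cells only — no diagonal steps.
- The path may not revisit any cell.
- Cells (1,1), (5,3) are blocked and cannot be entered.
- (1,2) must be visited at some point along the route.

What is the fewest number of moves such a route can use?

4

Any route passes through (1,2) somewhere between (2,2) and (2,4). Summing Manhattan distances along the two legs ((2,2) → (1,2) → (2,4)) gives a lower bound of 1 + 3 = 4 moves.
A route of 4 moves achieves this: (2,2) → (1,2) → (1,3) → (2,3) → (2,4).
Since 4 matches the lower bound, it is optimal.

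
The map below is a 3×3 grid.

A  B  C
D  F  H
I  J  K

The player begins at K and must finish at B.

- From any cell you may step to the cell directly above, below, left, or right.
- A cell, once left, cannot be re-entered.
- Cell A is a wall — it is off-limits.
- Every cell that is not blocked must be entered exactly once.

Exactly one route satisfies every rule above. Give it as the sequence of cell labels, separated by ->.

Need to visit all 8 open cells exactly once, starting at K and ending at B.
Route from K: 2× left (reaching I), up to D, 2× right (reaching H), up to C, left to B — 7 moves in all.
Check: all 8 open cells covered.

K -> J -> I -> D -> F -> H -> C -> B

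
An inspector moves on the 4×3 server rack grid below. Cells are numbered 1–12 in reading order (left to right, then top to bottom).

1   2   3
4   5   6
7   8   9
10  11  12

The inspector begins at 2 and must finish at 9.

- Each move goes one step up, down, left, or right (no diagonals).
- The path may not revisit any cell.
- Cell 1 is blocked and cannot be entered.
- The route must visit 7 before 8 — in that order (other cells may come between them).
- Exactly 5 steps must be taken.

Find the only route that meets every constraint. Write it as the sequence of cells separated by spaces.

2 5 4 7 8 9

The waypoints must appear in the order 7, 8, with no cell reused.
Route from 2: down to 5, left to 4, down to 7, 2× right (reaching 9) — 5 moves in all.
Check: order respected (7 at step 3, 8 at step 4); 5 moves as required.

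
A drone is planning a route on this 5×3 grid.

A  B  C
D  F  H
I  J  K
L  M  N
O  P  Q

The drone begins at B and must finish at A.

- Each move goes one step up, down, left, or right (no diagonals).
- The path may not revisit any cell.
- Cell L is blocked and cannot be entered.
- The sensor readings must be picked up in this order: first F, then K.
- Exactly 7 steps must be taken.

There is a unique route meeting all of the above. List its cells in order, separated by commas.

B, F, H, K, J, I, D, A

The waypoints must appear in the order F, K, with no cell reused.
Route from B: down to F, right to H, down to K, 2× left (reaching I), 2× up (reaching A) — 7 moves in all.
Check: order respected (F at step 1, K at step 3); 7 moves as required.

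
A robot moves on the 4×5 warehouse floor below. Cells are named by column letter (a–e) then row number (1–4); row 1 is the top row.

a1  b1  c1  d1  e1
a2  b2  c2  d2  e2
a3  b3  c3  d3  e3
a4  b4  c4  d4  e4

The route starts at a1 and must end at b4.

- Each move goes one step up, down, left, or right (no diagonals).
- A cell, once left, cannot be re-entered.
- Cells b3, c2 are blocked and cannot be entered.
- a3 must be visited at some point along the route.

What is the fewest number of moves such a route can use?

4

Any route passes through a3 somewhere between a1 and b4. Summing Manhattan distances along the two legs (a1 → a3 → b4) gives a lower bound of 2 + 2 = 4 moves.
A route of 4 moves achieves this: a1 → a2 → a3 → a4 → b4.
Since 4 matches the lower bound, it is optimal.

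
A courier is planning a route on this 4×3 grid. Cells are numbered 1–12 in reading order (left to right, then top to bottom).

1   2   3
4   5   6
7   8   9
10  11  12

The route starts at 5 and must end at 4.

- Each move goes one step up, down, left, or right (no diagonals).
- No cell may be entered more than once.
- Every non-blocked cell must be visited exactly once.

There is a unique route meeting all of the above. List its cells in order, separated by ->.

5 -> 8 -> 7 -> 10 -> 11 -> 12 -> 9 -> 6 -> 3 -> 2 -> 1 -> 4

Need to visit all 12 open cells exactly once, starting at 5 and ending at 4.
Route from 5: down 1 to 8, left 1 to 7, down 1 to 10, right 2 to 12, up 3 to 3, left 2 to 1, down 1 to 4 — 11 moves in all.
Check: all 12 open cells covered.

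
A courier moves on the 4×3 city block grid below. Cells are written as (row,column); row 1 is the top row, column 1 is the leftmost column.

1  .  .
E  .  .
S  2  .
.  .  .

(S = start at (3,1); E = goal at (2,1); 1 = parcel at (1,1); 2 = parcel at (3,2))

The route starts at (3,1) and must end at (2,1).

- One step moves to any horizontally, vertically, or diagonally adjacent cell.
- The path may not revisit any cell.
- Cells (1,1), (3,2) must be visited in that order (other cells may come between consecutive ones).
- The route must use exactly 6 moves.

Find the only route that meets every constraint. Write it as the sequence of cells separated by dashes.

The waypoints must appear in the order (1,1), (3,2), with no cell reused.
Route from (3,1): up-right to (2,2), up-left to (1,1), right to (1,2), down-right to (2,3), down-left to (3,2), up-left to (2,1) — 6 moves in all.
Check: order respected (1 at step 2, 2 at step 5); 6 moves as required.

(3,1) - (2,2) - (1,1) - (1,2) - (2,3) - (3,2) - (2,1)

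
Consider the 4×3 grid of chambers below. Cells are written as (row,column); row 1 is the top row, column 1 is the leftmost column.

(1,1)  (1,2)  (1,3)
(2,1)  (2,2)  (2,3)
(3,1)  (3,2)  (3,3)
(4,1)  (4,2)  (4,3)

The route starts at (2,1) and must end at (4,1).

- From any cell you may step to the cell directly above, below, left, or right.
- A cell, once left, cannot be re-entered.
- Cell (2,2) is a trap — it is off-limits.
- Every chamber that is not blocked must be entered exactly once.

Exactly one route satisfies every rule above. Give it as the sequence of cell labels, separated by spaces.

Need to visit all 11 open cells exactly once, starting at (2,1) and ending at (4,1).
Cell (4,3) has only two open neighbours ((3,3) and (4,2)), so the path must pass straight through it: one of those is the cell it's entered from and the other is where it exits.
Route from (2,1): up 1 to (1,1), right 2 to (1,3), down 3 to (4,3), left 1 to (4,2), up 1 to (3,2), left 1 to (3,1), down 1 to (4,1) — 10 moves in all.
Check: all 11 open cells covered.

(2,1) (1,1) (1,2) (1,3) (2,3) (3,3) (4,3) (4,2) (3,2) (3,1) (4,1)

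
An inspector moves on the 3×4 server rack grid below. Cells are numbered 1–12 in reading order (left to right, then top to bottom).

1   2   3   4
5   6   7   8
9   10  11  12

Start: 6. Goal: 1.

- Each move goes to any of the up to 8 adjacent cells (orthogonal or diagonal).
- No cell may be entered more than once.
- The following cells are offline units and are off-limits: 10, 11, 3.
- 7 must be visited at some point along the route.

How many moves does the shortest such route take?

3

Any route passes through 7 somewhere between 6 and 1. Summing Chebyshev distances along the two legs (6 → 7 → 1) gives a lower bound of 1 + 2 = 3 moves.
A route of 3 moves achieves this: 6 → 7 → 2 → 1.
Since 3 matches the lower bound, it is optimal.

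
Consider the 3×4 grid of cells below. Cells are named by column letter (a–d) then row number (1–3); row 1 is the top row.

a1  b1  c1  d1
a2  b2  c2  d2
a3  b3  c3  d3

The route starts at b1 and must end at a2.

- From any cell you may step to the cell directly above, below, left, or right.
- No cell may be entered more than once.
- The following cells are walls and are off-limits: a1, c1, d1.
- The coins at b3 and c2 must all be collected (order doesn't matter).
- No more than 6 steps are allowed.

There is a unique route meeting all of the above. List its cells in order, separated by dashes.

b1 - b2 - c2 - c3 - b3 - a3 - a2

Any route must reach b3 and c2 and still end at a2 within 6 moves, so the order of the required stops is forced.
Route from b1: down to b2, right to c2, down to c3, 2× left (reaching a3), up to a2 — 6 moves in all.
Check: all required cells visited; 6 ≤ 6 moves.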